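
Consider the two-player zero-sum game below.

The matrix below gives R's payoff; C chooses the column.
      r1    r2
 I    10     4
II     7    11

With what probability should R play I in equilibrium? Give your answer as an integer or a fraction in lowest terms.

2/5

Row minima are 4 and 7, so R's maximin is 7; column maxima are 10 and 11, so C's minimax is 10. These differ, so the equilibrium is in mixed strategies.
Let R play I with probability p. C is indifferent when 10p + 7(1−p) = 4p + 11(1−p), giving p = 2/5.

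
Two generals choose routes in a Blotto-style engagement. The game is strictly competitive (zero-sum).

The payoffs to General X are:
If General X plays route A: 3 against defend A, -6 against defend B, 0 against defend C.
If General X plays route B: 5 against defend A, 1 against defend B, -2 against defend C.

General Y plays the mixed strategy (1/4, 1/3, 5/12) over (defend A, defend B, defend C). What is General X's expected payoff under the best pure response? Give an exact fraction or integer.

3/4

route A: (3)·(1/4) + (-6)·(1/3) + (0)·(5/12) = -5/4.
route B: (5)·(1/4) + (1)·(1/3) + (-2)·(5/12) = 3/4.
The best pure response is route B with expected payoff 3/4.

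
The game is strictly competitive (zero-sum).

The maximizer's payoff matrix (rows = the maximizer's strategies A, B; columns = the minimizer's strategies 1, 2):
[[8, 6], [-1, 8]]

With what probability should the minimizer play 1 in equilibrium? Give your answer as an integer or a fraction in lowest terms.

Row minima are 6 and -1, so the maximizer's maximin is 6; column maxima are 8 and 8, so the minimizer's minimax is 8. These differ, so the equilibrium is in mixed strategies.
Let the minimizer play 1 with probability q. The maximizer is indifferent when 8q + 6(1−q) = −q + 8(1−q), giving q = 2/11.

2/11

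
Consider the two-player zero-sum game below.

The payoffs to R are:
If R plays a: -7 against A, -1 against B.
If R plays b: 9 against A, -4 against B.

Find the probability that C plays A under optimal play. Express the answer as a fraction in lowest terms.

3/19

Row minima are -7 and -4, so R's maximin is -4; column maxima are 9 and -1, so C's minimax is -1. These differ, so the equilibrium is in mixed strategies.
Let C play A with probability q. R is indifferent when −7q − (1−q) = 9q − 4(1−q), giving q = 3/19.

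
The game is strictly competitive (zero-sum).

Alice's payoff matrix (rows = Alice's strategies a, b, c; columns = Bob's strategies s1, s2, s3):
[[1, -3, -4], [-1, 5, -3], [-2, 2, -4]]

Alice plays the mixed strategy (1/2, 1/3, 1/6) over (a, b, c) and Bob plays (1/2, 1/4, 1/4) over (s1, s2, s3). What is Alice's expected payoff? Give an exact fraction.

Against (1/2, 1/4, 1/4), each row's expected payoff is a: -5/4; b: 0; c: -3/2.
Taking the (1/2, 1/3, 1/6)-weighted average: (1/2)·(-5/4) + (1/3)·(0) + (1/6)·(-3/2) = -7/8.

-7/8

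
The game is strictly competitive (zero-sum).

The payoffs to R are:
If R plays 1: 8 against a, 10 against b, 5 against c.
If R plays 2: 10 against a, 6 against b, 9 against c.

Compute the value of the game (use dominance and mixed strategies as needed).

15/2

Column a is strictly dominated by c for C (it gives R more in every row).
The remaining 2×2 game on (1, 2) × (b, c) has no saddle point. Let R play 1 with probability p; indifference gives 10p + 6(1−p) = 5p + 9(1−p), so p = 3/8.
Similarly C's optimal q on b is 1/2, and the value is 10·(1/2) + (5)·(1/2) = 15/2.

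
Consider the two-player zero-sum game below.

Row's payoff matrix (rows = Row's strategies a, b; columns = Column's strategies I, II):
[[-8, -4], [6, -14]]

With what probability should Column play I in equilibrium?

Row minima are -8 and -14, so Row's maximin is -8; column maxima are 6 and -4, so Column's minimax is -4. These differ, so the equilibrium is in mixed strategies.
Let Column play I with probability q. Row is indifferent when −8q − 4(1−q) = 6q − 14(1−q), giving q = 5/12.

5/12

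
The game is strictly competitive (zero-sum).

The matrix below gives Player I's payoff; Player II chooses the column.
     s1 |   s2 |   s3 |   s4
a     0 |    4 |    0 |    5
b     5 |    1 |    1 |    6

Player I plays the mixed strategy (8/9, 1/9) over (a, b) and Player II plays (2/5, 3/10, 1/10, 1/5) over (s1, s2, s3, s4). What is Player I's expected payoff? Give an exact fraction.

106/45

Against (2/5, 3/10, 1/10, 1/5), each row's expected payoff is a: 11/5; b: 18/5.
Taking the (8/9, 1/9)-weighted average: (8/9)·(11/5) + (1/9)·(18/5) = 106/45.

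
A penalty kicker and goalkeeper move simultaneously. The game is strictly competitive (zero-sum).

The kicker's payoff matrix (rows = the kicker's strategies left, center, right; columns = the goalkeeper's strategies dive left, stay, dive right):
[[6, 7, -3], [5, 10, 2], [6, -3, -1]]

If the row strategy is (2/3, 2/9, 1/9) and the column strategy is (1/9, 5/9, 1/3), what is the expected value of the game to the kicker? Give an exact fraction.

302/81

Against (1/9, 5/9, 1/3), each row's expected payoff is left: 32/9; center: 61/9; right: -4/3.
Taking the (2/3, 2/9, 1/9)-weighted average: (2/3)·(32/9) + (2/9)·(61/9) + (1/9)·(-4/3) = 302/81.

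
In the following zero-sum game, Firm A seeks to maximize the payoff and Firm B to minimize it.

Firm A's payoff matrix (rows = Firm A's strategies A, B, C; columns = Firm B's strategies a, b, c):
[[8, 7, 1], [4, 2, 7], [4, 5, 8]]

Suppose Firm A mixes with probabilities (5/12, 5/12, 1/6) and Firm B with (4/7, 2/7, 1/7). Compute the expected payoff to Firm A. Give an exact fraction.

73/14

Against (4/7, 2/7, 1/7), each row's expected payoff is A: 47/7; B: 27/7; C: 34/7.
Taking the (5/12, 5/12, 1/6)-weighted average: (5/12)·(47/7) + (5/12)·(27/7) + (1/6)·(34/7) = 73/14.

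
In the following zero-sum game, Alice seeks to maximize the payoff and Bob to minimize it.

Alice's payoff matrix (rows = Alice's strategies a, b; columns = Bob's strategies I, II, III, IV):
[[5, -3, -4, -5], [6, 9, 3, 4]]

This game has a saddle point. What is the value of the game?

Row minima: -5, 3 → Alice's maximin is 3.
Column maxima: 6, 9, 3, 4 → Bob's minimax is 3.
They coincide at (b, III), so the value is 3.

3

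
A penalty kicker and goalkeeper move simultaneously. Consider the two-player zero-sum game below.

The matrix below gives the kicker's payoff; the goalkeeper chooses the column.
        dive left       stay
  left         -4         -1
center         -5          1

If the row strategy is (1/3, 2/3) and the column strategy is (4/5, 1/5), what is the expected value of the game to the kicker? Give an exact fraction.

Against (4/5, 1/5), each row's expected payoff is left: -17/5; center: -19/5.
Taking the (1/3, 2/3)-weighted average: (1/3)·(-17/5) + (2/3)·(-19/5) = -11/3.

-11/3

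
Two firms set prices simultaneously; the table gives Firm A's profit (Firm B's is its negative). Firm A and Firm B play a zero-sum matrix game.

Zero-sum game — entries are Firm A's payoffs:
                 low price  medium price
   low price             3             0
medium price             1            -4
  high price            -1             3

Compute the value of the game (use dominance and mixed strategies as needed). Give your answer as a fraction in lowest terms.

9/7

Row medium price is strictly dominated by row low price, so Firm A never plays it.
The remaining 2×2 game on (low price, high price) × (low price, medium price) has no saddle point. Let Firm A play low price with probability p; indifference gives 3p − (1−p) = 3(1−p), so p = 4/7.
Similarly Firm B's optimal q on low price is 3/7, and the value is 3·(3/7) + (0)·(4/7) = 9/7.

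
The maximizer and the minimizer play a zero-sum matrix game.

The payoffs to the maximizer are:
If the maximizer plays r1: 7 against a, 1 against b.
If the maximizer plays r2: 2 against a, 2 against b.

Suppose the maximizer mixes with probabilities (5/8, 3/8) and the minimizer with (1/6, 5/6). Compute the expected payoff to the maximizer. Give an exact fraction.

2

Against (1/6, 5/6), each row's expected payoff is r1: 2; r2: 2.
Taking the (5/8, 3/8)-weighted average: (5/8)·(2) + (3/8)·(2) = 2.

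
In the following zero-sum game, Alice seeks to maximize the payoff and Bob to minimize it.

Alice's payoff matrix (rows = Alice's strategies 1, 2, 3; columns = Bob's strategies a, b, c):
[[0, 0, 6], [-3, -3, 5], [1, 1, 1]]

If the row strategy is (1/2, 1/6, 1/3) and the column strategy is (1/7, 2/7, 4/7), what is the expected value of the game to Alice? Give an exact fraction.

97/42

Against (1/7, 2/7, 4/7), each row's expected payoff is 1: 24/7; 2: 11/7; 3: 1.
Taking the (1/2, 1/6, 1/3)-weighted average: (1/2)·(24/7) + (1/6)·(11/7) + (1/3)·(1) = 97/42.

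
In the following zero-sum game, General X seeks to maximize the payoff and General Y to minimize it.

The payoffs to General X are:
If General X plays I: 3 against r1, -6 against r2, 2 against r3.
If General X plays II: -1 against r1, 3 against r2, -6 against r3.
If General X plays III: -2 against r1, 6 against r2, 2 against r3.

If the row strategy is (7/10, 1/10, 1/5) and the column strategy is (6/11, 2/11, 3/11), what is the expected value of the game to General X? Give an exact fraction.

39/55

Against (6/11, 2/11, 3/11), each row's expected payoff is I: 12/11; II: -18/11; III: 6/11.
Taking the (7/10, 1/10, 1/5)-weighted average: (7/10)·(12/11) + (1/10)·(-18/11) + (1/5)·(6/11) = 39/55.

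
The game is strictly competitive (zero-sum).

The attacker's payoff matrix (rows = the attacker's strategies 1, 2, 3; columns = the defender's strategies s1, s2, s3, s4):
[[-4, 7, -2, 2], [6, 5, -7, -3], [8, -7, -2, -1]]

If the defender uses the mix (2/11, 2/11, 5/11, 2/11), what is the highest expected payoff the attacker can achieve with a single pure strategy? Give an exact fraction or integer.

0

1: (-4)·(2/11) + (7)·(2/11) + (-2)·(5/11) + (2)·(2/11) = 0.
2: (6)·(2/11) + (5)·(2/11) + (-7)·(5/11) + (-3)·(2/11) = -19/11.
3: (8)·(2/11) + (-7)·(2/11) + (-2)·(5/11) + (-1)·(2/11) = -10/11.
The best pure response is 1 with expected payoff 0.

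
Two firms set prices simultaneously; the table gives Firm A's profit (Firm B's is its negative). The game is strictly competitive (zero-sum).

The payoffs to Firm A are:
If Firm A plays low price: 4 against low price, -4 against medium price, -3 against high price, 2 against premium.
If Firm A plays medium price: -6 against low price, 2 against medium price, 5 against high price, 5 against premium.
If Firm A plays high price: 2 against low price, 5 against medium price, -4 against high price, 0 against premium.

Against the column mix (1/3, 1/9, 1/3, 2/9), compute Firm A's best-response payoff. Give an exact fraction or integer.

1

low price: (4)·(1/3) + (-4)·(1/9) + (-3)·(1/3) + (2)·(2/9) = 1/3.
medium price: (-6)·(1/3) + (2)·(1/9) + (5)·(1/3) + (5)·(2/9) = 1.
high price: (2)·(1/3) + (5)·(1/9) + (-4)·(1/3) + (0)·(2/9) = -1/9.
The best pure response is medium price with expected payoff 1.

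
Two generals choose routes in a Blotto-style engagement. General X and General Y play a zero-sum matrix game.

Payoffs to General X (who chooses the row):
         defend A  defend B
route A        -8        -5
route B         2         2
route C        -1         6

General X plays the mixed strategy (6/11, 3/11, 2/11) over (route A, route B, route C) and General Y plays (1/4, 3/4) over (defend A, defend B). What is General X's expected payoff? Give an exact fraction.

Against (1/4, 3/4), each row's expected payoff is route A: -23/4; route B: 2; route C: 17/4.
Taking the (6/11, 3/11, 2/11)-weighted average: (6/11)·(-23/4) + (3/11)·(2) + (2/11)·(17/4) = -20/11.

-20/11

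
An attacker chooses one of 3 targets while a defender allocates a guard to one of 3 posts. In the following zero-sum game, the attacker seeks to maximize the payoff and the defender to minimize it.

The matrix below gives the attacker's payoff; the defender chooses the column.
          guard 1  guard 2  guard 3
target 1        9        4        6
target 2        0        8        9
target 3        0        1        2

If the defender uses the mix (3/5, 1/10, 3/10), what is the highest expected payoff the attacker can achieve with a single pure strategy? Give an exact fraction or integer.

target 1: (9)·(3/5) + (4)·(1/10) + (6)·(3/10) = 38/5.
target 2: (0)·(3/5) + (8)·(1/10) + (9)·(3/10) = 7/2.
target 3: (0)·(3/5) + (1)·(1/10) + (2)·(3/10) = 7/10.
The best pure response is target 1 with expected payoff 38/5.

38/5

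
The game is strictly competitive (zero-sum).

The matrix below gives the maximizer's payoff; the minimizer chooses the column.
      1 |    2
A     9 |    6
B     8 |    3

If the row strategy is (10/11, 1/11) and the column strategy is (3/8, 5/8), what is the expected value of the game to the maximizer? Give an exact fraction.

Against (3/8, 5/8), each row's expected payoff is A: 57/8; B: 39/8.
Taking the (10/11, 1/11)-weighted average: (10/11)·(57/8) + (1/11)·(39/8) = 609/88.

609/88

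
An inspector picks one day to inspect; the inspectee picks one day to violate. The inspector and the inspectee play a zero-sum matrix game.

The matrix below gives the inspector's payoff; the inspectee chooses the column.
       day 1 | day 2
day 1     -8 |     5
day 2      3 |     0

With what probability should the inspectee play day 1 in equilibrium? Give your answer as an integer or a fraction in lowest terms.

5/16

Row minima are -8 and 0, so the inspector's maximin is 0; column maxima are 3 and 5, so the inspectee's minimax is 3. These differ, so the equilibrium is in mixed strategies.
Let the inspectee play day 1 with probability q. The inspector is indifferent when −8q + 5(1−q) = 3q, giving q = 5/16.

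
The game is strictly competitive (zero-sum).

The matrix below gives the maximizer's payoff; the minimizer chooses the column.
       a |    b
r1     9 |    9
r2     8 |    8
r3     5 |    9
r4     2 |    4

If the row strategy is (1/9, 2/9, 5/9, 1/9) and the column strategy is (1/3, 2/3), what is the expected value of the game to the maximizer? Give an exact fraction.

Against (1/3, 2/3), each row's expected payoff is r1: 9; r2: 8; r3: 23/3; r4: 10/3.
Taking the (1/9, 2/9, 5/9, 1/9)-weighted average: (1/9)·(9) + (2/9)·(8) + (5/9)·(23/3) + (1/9)·(10/3) = 200/27.

200/27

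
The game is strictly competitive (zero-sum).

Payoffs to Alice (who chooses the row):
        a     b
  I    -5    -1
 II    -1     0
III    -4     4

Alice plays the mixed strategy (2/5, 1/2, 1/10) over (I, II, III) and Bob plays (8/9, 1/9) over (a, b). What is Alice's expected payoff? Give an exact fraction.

-116/45

Against (8/9, 1/9), each row's expected payoff is I: -41/9; II: -8/9; III: -28/9.
Taking the (2/5, 1/2, 1/10)-weighted average: (2/5)·(-41/9) + (1/2)·(-8/9) + (1/10)·(-28/9) = -116/45.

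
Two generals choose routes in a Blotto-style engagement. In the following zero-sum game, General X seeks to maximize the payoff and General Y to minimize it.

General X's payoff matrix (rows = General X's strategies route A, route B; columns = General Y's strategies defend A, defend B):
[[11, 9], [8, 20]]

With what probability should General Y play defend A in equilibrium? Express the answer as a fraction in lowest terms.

Row minima are 9 and 8, so General X's maximin is 9; column maxima are 11 and 20, so General Y's minimax is 11. These differ, so the equilibrium is in mixed strategies.
Let General Y play defend A with probability q. General X is indifferent when 11q + 9(1−q) = 8q + 20(1−q), giving q = 11/14.

11/14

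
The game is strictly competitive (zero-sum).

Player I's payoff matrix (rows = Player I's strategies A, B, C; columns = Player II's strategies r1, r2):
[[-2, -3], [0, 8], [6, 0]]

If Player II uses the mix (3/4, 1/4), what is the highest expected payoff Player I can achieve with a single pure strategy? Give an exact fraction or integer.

9/2

A: (-2)·(3/4) + (-3)·(1/4) = -9/4.
B: (0)·(3/4) + (8)·(1/4) = 2.
C: (6)·(3/4) + (0)·(1/4) = 9/2.
The best pure response is C with expected payoff 9/2.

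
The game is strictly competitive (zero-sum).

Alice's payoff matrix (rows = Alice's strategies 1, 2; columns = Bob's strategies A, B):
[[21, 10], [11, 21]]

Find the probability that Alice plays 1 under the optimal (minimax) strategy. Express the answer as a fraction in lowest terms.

10/21

Row minima are 10 and 11, so Alice's maximin is 11; column maxima are 21 and 21, so Bob's minimax is 21. These differ, so the equilibrium is in mixed strategies.
Let Alice play 1 with probability p. Bob is indifferent when 21p + 11(1−p) = 10p + 21(1−p), giving p = 10/21.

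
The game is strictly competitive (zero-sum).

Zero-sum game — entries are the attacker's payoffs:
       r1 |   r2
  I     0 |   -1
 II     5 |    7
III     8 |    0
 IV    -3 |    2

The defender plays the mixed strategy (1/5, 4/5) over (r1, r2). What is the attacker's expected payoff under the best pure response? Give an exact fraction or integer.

I: (0)·(1/5) + (-1)·(4/5) = -4/5.
II: (5)·(1/5) + (7)·(4/5) = 33/5.
III: (8)·(1/5) + (0)·(4/5) = 8/5.
IV: (-3)·(1/5) + (2)·(4/5) = 1.
The best pure response is II with expected payoff 33/5.

33/5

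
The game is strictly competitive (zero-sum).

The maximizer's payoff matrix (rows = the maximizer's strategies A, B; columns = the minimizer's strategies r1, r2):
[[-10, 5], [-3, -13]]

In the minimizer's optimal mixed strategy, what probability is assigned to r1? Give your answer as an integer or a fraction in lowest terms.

Row minima are -10 and -13, so the maximizer's maximin is -10; column maxima are -3 and 5, so the minimizer's minimax is -3. These differ, so the equilibrium is in mixed strategies.
Let the minimizer play r1 with probability q. The maximizer is indifferent when −10q + 5(1−q) = −3q − 13(1−q), giving q = 18/25.

18/25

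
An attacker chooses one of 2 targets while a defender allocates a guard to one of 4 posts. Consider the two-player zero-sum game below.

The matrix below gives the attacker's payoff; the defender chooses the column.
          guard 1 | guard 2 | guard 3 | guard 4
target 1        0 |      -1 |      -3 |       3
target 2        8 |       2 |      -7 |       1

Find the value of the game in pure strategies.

-3

Row minima: -3, -7 → the attacker's maximin is -3.
Column maxima: 8, 2, -3, 3 → the defender's minimax is -3.
They coincide at (target 1, guard 3), so the value is -3.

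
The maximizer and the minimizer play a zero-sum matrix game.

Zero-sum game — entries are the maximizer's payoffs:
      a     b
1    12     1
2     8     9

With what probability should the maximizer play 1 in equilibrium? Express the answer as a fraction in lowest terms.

1/12

Row minima are 1 and 8, so the maximizer's maximin is 8; column maxima are 12 and 9, so the minimizer's minimax is 9. These differ, so the equilibrium is in mixed strategies.
Let the maximizer play 1 with probability p. The minimizer is indifferent when 12p + 8(1−p) = p + 9(1−p), giving p = 1/12.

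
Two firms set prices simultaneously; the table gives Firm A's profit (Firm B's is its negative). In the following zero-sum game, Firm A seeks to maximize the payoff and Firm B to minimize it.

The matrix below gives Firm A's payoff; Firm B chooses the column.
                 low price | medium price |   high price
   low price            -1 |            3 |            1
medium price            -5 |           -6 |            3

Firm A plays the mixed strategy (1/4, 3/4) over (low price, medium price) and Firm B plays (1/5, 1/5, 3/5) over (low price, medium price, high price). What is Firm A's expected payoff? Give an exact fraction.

-1/20

Against (1/5, 1/5, 3/5), each row's expected payoff is low price: 1; medium price: -2/5.
Taking the (1/4, 3/4)-weighted average: (1/4)·(1) + (3/4)·(-2/5) = -1/20.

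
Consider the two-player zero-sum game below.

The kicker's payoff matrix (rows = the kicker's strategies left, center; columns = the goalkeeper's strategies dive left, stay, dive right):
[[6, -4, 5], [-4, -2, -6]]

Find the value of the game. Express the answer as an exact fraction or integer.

-34/13

Column dive left is strictly dominated by dive right for the goalkeeper (it gives the kicker more in every row).
The remaining 2×2 game on (left, center) × (stay, dive right) has no saddle point. Let the kicker play left with probability p; indifference gives −4p − 2(1−p) = 5p − 6(1−p), so p = 4/13.
Similarly the goalkeeper's optimal q on stay is 11/13, and the value is -4·(11/13) + (5)·(2/13) = -34/13.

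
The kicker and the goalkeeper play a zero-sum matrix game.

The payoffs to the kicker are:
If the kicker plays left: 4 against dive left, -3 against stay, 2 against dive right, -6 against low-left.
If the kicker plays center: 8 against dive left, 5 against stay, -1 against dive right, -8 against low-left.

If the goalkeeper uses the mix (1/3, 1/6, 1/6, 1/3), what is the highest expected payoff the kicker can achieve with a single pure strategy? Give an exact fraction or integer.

2/3

left: (4)·(1/3) + (-3)·(1/6) + (2)·(1/6) + (-6)·(1/3) = -5/6.
center: (8)·(1/3) + (5)·(1/6) + (-1)·(1/6) + (-8)·(1/3) = 2/3.
The best pure response is center with expected payoff 2/3.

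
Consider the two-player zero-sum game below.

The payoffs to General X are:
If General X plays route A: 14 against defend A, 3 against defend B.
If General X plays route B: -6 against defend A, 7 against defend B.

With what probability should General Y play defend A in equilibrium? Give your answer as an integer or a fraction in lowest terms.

Row minima are 3 and -6, so General X's maximin is 3; column maxima are 14 and 7, so General Y's minimax is 7. These differ, so the equilibrium is in mixed strategies.
Let General Y play defend A with probability q. General X is indifferent when 14q + 3(1−q) = −6q + 7(1−q), giving q = 1/6.

1/6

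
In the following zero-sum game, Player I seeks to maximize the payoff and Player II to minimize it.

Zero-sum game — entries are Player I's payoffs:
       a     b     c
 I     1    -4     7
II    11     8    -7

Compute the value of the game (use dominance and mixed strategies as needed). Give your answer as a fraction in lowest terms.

Column a is strictly dominated by b for Player II (it gives Player I more in every row).
The remaining 2×2 game on (I, II) × (b, c) has no saddle point. Let Player I play I with probability p; indifference gives −4p + 8(1−p) = 7p − 7(1−p), so p = 15/26.
Similarly Player II's optimal q on b is 7/13, and the value is -4·(7/13) + (7)·(6/13) = 14/13.

14/13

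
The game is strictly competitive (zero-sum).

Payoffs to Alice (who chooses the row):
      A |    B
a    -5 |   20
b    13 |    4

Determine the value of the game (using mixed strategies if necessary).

140/17

Row minima are -5 and 4, so Alice's maximin is 4; column maxima are 13 and 20, so Bob's minimax is 13. These differ, so the equilibrium is in mixed strategies.
Let Alice play a with probability p. Bob is indifferent when −5p + 13(1−p) = 20p + 4(1−p), giving p = 9/34.
Let Bob play A with probability q. Alice is indifferent when −5q + 20(1−q) = 13q + 4(1−q), giving q = 8/17.
The value is -5·(8/17) + (20)·(9/17) = 140/17.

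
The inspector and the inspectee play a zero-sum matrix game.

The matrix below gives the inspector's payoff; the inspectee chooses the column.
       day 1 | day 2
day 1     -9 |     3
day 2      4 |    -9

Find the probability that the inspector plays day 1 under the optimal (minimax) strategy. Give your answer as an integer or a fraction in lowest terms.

Row minima are -9 and -9, so the inspector's maximin is -9; column maxima are 4 and 3, so the inspectee's minimax is 3. These differ, so the equilibrium is in mixed strategies.
Let the inspector play day 1 with probability p. The inspectee is indifferent when −9p + 4(1−p) = 3p − 9(1−p), giving p = 13/25.

13/25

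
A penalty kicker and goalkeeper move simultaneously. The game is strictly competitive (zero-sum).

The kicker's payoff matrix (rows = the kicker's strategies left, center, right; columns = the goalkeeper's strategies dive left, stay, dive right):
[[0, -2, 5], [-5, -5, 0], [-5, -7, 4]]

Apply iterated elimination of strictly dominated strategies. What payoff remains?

-2

Column dive right is strictly dominated by dive left for the goalkeeper (0<5, -5<0, -5<4); eliminate dive right.
Row right is strictly dominated by row left (0>-5, -2>-7); eliminate right.
Row center is strictly dominated by row left (0>-5, -2>-5); eliminate center.
Column dive left is strictly dominated by stay for the goalkeeper (-2<0); eliminate dive left.
Only (left, stay) remains, with payoff -2.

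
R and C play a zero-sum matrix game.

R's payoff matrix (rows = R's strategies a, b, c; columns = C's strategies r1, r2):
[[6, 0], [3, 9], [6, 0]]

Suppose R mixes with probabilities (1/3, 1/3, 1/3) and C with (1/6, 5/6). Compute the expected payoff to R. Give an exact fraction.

10/3

Against (1/6, 5/6), each row's expected payoff is a: 1; b: 8; c: 1.
Taking the (1/3, 1/3, 1/3)-weighted average: (1/3)·(1) + (1/3)·(8) + (1/3)·(1) = 10/3.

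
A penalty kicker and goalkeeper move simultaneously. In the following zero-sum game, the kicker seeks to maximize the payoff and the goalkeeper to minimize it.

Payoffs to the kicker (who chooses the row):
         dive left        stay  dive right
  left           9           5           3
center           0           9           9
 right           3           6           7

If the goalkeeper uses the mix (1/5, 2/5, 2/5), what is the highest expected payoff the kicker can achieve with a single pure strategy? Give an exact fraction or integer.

left: (9)·(1/5) + (5)·(2/5) + (3)·(2/5) = 5.
center: (0)·(1/5) + (9)·(2/5) + (9)·(2/5) = 36/5.
right: (3)·(1/5) + (6)·(2/5) + (7)·(2/5) = 29/5.
The best pure response is center with expected payoff 36/5.

36/5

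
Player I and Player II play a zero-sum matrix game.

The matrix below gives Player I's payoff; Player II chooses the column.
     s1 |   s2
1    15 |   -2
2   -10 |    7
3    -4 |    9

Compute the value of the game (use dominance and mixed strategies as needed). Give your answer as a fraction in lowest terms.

127/30

Row 2 is strictly dominated by row 3, so Player I never plays it.
The remaining 2×2 game on (1, 3) × (s1, s2) has no saddle point. Let Player I play 1 with probability p; indifference gives 15p − 4(1−p) = −2p + 9(1−p), so p = 13/30.
Similarly Player II's optimal q on s1 is 11/30, and the value is 15·(11/30) + (-2)·(19/30) = 127/30.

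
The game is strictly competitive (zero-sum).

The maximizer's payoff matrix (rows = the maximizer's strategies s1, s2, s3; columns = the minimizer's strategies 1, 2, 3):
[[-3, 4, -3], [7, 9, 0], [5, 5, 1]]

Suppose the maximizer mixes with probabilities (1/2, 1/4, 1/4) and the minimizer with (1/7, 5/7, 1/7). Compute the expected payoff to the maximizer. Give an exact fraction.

Against (1/7, 5/7, 1/7), each row's expected payoff is s1: 2; s2: 52/7; s3: 31/7.
Taking the (1/2, 1/4, 1/4)-weighted average: (1/2)·(2) + (1/4)·(52/7) + (1/4)·(31/7) = 111/28.

111/28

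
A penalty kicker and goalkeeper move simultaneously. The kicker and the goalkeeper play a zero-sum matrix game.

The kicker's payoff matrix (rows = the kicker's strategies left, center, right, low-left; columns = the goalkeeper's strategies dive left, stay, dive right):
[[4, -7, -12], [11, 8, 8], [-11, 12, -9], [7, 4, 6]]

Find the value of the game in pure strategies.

8

Row minima: -12, 8, -11, 4 → the kicker's maximin is 8.
Column maxima: 11, 12, 8 → the goalkeeper's minimax is 8.
They coincide at (center, dive right), so the value is 8.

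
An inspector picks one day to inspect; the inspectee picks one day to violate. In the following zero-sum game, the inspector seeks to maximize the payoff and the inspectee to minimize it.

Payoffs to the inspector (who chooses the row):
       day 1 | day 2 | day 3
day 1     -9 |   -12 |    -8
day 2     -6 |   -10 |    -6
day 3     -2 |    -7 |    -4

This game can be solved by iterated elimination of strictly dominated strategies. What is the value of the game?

Column day 3 is strictly dominated by day 2 for the inspectee (-12<-8, -10<-6, -7<-4); eliminate day 3.
Row day 2 is strictly dominated by row day 3 (-2>-6, -7>-10); eliminate day 2.
Row day 1 is strictly dominated by row day 3 (-2>-9, -7>-12); eliminate day 1.
Column day 1 is strictly dominated by day 2 for the inspectee (-7<-2); eliminate day 1.
Only (day 3, day 2) remains, with payoff -7.

-7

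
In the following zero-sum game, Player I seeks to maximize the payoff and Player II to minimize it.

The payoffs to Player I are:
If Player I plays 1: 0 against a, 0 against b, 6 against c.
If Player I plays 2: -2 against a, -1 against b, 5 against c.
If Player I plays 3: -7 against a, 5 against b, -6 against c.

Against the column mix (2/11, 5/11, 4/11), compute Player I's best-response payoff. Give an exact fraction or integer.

24/11

1: (0)·(2/11) + (0)·(5/11) + (6)·(4/11) = 24/11.
2: (-2)·(2/11) + (-1)·(5/11) + (5)·(4/11) = 1.
3: (-7)·(2/11) + (5)·(5/11) + (-6)·(4/11) = -13/11.
The best pure response is 1 with expected payoff 24/11.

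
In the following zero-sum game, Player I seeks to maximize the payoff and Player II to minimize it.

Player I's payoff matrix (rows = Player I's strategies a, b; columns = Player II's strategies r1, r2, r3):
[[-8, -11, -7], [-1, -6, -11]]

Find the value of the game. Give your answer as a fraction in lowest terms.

Column r1 is strictly dominated by r2 for Player II (it gives Player I more in every row).
The remaining 2×2 game on (a, b) × (r2, r3) has no saddle point. Let Player I play a with probability p; indifference gives −11p − 6(1−p) = −7p − 11(1−p), so p = 5/9.
Similarly Player II's optimal q on r2 is 4/9, and the value is -11·(4/9) + (-7)·(5/9) = -79/9.

-79/9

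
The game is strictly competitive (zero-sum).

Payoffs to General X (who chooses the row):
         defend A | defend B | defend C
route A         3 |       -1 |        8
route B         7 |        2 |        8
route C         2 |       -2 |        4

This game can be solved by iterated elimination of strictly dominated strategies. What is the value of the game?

2

Row route C is strictly dominated by row route A (3>2, -1>-2, 8>4); eliminate route C.
Column defend C is strictly dominated by defend A for General Y (3<8, 7<8); eliminate defend C.
Column defend A is strictly dominated by defend B for General Y (-1<3, 2<7); eliminate defend A.
Row route A is strictly dominated by row route B (2>-1); eliminate route A.
Only (route B, defend B) remains, with payoff 2.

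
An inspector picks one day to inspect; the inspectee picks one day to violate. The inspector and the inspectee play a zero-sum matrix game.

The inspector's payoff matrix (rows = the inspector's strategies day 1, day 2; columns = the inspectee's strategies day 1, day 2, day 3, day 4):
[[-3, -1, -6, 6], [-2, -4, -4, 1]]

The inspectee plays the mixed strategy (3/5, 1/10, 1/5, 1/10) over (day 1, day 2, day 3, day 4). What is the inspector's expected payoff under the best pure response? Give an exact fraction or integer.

day 1: (-3)·(3/5) + (-1)·(1/10) + (-6)·(1/5) + (6)·(1/10) = -5/2.
day 2: (-2)·(3/5) + (-4)·(1/10) + (-4)·(1/5) + (1)·(1/10) = -23/10.
The best pure response is day 2 with expected payoff -23/10.

-23/10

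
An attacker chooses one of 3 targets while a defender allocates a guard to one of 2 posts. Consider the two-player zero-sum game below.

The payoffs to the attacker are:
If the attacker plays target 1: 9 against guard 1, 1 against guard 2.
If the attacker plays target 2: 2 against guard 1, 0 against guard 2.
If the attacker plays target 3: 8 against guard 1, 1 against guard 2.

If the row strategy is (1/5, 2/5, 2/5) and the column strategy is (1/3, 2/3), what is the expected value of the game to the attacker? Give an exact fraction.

7/3

Against (1/3, 2/3), each row's expected payoff is target 1: 11/3; target 2: 2/3; target 3: 10/3.
Taking the (1/5, 2/5, 2/5)-weighted average: (1/5)·(11/3) + (2/5)·(2/3) + (2/5)·(10/3) = 7/3.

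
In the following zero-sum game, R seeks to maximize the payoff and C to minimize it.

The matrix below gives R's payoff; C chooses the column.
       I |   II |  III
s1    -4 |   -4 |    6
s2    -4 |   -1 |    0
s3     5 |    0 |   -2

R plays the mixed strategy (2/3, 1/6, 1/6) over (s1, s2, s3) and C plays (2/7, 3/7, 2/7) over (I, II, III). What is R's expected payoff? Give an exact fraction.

-37/42

Against (2/7, 3/7, 2/7), each row's expected payoff is s1: -8/7; s2: -11/7; s3: 6/7.
Taking the (2/3, 1/6, 1/6)-weighted average: (2/3)·(-8/7) + (1/6)·(-11/7) + (1/6)·(6/7) = -37/42.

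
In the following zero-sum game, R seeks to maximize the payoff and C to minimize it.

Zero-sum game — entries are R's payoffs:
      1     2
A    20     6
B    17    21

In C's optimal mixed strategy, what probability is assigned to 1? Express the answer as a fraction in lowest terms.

Row minima are 6 and 17, so R's maximin is 17; column maxima are 20 and 21, so C's minimax is 20. These differ, so the equilibrium is in mixed strategies.
Let C play 1 with probability q. R is indifferent when 20q + 6(1−q) = 17q + 21(1−q), giving q = 5/6.

5/6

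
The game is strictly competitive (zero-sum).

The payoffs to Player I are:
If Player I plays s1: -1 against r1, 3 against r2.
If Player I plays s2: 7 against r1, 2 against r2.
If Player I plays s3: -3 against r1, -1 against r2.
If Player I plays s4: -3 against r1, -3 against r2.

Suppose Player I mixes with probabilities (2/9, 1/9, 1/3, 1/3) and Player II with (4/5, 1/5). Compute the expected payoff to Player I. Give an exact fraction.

-56/45

Against (4/5, 1/5), each row's expected payoff is s1: -1/5; s2: 6; s3: -13/5; s4: -3.
Taking the (2/9, 1/9, 1/3, 1/3)-weighted average: (2/9)·(-1/5) + (1/9)·(6) + (1/3)·(-13/5) + (1/3)·(-3) = -56/45.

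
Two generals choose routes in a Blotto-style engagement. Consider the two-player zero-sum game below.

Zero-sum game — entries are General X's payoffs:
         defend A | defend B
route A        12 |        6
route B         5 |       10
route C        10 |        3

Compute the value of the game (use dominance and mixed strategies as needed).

90/11

Row route C is strictly dominated by row route A, so General X never plays it.
The remaining 2×2 game on (route A, route B) × (defend A, defend B) has no saddle point. Let General X play route A with probability p; indifference gives 12p + 5(1−p) = 6p + 10(1−p), so p = 5/11.
Similarly General Y's optimal q on defend A is 4/11, and the value is 12·(4/11) + (6)·(7/11) = 90/11.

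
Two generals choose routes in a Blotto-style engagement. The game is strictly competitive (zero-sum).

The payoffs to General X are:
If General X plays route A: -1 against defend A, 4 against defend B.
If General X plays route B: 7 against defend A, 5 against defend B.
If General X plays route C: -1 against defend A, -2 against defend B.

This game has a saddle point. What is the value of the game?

Row minima: -1, 5, -2 → General X's maximin is 5.
Column maxima: 7, 5 → General Y's minimax is 5.
They coincide at (route B, defend B), so the value is 5.

5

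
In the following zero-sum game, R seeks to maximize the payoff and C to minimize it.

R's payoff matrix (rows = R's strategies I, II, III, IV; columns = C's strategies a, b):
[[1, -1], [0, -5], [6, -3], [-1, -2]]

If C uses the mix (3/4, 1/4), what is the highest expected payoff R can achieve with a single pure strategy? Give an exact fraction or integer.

15/4

I: (1)·(3/4) + (-1)·(1/4) = 1/2.
II: (0)·(3/4) + (-5)·(1/4) = -5/4.
III: (6)·(3/4) + (-3)·(1/4) = 15/4.
IV: (-1)·(3/4) + (-2)·(1/4) = -5/4.
The best pure response is III with expected payoff 15/4.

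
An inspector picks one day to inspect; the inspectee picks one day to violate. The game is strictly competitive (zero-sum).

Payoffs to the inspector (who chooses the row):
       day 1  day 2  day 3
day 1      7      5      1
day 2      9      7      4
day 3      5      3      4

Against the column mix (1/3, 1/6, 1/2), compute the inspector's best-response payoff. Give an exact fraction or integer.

day 1: (7)·(1/3) + (5)·(1/6) + (1)·(1/2) = 11/3.
day 2: (9)·(1/3) + (7)·(1/6) + (4)·(1/2) = 37/6.
day 3: (5)·(1/3) + (3)·(1/6) + (4)·(1/2) = 25/6.
The best pure response is day 2 with expected payoff 37/6.

37/6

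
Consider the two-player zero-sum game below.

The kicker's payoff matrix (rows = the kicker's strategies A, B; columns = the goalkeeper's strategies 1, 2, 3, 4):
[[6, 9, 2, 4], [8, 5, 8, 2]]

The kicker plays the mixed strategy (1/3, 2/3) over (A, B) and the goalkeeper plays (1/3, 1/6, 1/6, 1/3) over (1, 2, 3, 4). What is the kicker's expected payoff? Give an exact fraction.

Against (1/3, 1/6, 1/6, 1/3), each row's expected payoff is A: 31/6; B: 11/2.
Taking the (1/3, 2/3)-weighted average: (1/3)·(31/6) + (2/3)·(11/2) = 97/18.

97/18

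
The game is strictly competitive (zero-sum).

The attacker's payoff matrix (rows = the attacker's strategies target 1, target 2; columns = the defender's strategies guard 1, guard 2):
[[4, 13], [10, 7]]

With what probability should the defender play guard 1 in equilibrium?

Row minima are 4 and 7, so the attacker's maximin is 7; column maxima are 10 and 13, so the defender's minimax is 10. These differ, so the equilibrium is in mixed strategies.
Let the defender play guard 1 with probability q. The attacker is indifferent when 4q + 13(1−q) = 10q + 7(1−q), giving q = 1/2.

1/2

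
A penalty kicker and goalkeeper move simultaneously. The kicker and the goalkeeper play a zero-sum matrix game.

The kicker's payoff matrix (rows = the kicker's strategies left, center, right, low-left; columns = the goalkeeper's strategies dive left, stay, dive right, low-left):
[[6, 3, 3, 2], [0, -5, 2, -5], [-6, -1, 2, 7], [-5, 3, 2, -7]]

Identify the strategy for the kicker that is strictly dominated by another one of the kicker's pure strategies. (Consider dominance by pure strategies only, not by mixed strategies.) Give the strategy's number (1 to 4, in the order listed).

2

Compare center with left: 6 > 0, 3 > -5, 3 > 2, 2 > -5.
So left strictly dominates center for the kicker; center is strictly dominated.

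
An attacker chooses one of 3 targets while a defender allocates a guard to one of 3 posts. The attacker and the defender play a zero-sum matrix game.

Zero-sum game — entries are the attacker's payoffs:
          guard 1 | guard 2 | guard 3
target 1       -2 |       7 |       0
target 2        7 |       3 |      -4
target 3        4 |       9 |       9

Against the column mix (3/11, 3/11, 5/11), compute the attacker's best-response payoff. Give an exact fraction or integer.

84/11

target 1: (-2)·(3/11) + (7)·(3/11) + (0)·(5/11) = 15/11.
target 2: (7)·(3/11) + (3)·(3/11) + (-4)·(5/11) = 10/11.
target 3: (4)·(3/11) + (9)·(3/11) + (9)·(5/11) = 84/11.
The best pure response is target 3 with expected payoff 84/11.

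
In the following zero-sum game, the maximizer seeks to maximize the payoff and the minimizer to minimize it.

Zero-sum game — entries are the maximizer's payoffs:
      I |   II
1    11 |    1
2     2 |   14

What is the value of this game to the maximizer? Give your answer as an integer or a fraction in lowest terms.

76/11

Row minima are 1 and 2, so the maximizer's maximin is 2; column maxima are 11 and 14, so the minimizer's minimax is 11. These differ, so the equilibrium is in mixed strategies.
Let the maximizer play 1 with probability p. The minimizer is indifferent when 11p + 2(1−p) = p + 14(1−p), giving p = 6/11.
Let the minimizer play I with probability q. The maximizer is indifferent when 11q + (1−q) = 2q + 14(1−q), giving q = 13/22.
The value is 11·(13/22) + (1)·(9/22) = 76/11.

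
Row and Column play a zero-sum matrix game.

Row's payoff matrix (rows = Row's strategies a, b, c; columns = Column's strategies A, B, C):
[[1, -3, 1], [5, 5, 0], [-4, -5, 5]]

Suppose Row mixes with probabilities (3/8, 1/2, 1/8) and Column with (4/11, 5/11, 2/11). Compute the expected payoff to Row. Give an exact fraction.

Against (4/11, 5/11, 2/11), each row's expected payoff is a: -9/11; b: 45/11; c: -31/11.
Taking the (3/8, 1/2, 1/8)-weighted average: (3/8)·(-9/11) + (1/2)·(45/11) + (1/8)·(-31/11) = 61/44.

61/44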